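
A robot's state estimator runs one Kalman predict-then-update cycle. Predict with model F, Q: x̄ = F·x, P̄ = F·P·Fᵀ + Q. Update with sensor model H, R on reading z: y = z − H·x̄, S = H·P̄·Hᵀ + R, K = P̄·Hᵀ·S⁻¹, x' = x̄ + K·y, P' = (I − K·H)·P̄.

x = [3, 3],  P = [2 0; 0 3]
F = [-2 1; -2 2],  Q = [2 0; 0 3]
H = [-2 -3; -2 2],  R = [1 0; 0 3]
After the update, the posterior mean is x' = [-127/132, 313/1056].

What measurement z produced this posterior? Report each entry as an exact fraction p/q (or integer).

z = [1, 2]

x̄ = F·x = [-3, 0]
P̄ = F·P·Fᵀ + Q = [13 14; 14 23]
S = H·P̄·Hᵀ + R = [428 -58; -58 35]
K = P̄·Hᵀ·S⁻¹ = [-283/1452 -193/726; -2351/11616 1039/5808]
x' − x̄ = [269/132, 313/1056] = K·y
y = (KᵀK)⁻¹·Kᵀ·(x' − x̄) = [-5, -4]
z = y + H·x̄ = [-5, -4] + [6, 6] = [1, 2]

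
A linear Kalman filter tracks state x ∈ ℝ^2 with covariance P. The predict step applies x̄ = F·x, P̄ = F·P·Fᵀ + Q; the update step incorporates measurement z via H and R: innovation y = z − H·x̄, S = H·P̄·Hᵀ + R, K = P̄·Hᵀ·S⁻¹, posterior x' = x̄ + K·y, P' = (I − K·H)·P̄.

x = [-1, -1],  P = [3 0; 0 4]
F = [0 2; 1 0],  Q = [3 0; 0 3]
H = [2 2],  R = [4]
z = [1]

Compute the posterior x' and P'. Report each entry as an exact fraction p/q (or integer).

x' = [29/52, -5/26]
P' = [133/26 -57/13; -57/13 60/13]

x̄ = F·x = [-2, -1]
P̄ = F·P·Fᵀ + Q = [19 0; 0 6]
y = z − H·x̄ = [7]
S = H·P̄·Hᵀ + R = [104]
K = P̄·Hᵀ·S⁻¹ = [19/52; 3/26]
x' = x̄ + K·y = [29/52, -5/26]
P' = (I − K·H)·P̄ = [133/26 -57/13; -57/13 60/13]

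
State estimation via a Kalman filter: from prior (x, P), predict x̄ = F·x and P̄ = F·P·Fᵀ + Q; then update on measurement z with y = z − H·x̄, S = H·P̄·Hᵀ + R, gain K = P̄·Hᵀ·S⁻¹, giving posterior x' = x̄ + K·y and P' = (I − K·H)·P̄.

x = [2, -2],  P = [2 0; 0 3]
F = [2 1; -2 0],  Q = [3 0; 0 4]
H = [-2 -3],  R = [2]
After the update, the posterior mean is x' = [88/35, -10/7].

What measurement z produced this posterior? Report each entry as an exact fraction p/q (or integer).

z = [-1]

x̄ = F·x = [2, -4]
P̄ = F·P·Fᵀ + Q = [14 -8; -8 12]
S = H·P̄·Hᵀ + R = [70]
K = P̄·Hᵀ·S⁻¹ = [-2/35; -2/7]
x' − x̄ = [18/35, 18/7] = K·y
y = (KᵀK)⁻¹·Kᵀ·(x' − x̄) = [-9]
z = y + H·x̄ = [-9] + [8] = [-1]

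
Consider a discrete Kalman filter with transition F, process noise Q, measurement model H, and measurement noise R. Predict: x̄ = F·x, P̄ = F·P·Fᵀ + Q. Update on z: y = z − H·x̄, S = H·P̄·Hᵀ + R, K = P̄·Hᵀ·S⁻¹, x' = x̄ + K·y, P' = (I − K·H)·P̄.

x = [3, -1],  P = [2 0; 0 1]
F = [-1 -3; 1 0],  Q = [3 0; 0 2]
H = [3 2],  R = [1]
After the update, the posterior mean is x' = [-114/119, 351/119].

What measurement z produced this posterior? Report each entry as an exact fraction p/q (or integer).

x̄ = F·x = [0, 3]
P̄ = F·P·Fᵀ + Q = [14 -2; -2 4]
S = H·P̄·Hᵀ + R = [119]
K = P̄·Hᵀ·S⁻¹ = [38/119; 2/119]
x' − x̄ = [-114/119, -6/119] = K·y
y = (KᵀK)⁻¹·Kᵀ·(x' − x̄) = [-3]
z = y + H·x̄ = [-3] + [6] = [3]

z = [3]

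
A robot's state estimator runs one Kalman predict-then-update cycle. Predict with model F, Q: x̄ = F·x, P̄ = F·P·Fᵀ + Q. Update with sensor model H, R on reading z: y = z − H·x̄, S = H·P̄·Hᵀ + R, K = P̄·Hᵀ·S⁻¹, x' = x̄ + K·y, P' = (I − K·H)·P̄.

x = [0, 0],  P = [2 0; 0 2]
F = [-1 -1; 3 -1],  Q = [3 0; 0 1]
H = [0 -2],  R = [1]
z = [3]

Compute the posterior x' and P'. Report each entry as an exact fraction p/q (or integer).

x' = [24/85, -126/85]
P' = [531/85 -4/85; -4/85 21/85]

x̄ = F·x = [0, 0]
P̄ = F·P·Fᵀ + Q = [7 -4; -4 21]
y = z − H·x̄ = [3]
S = H·P̄·Hᵀ + R = [85]
K = P̄·Hᵀ·S⁻¹ = [8/85; -42/85]
x' = x̄ + K·y = [24/85, -126/85]
P' = (I − K·H)·P̄ = [531/85 -4/85; -4/85 21/85]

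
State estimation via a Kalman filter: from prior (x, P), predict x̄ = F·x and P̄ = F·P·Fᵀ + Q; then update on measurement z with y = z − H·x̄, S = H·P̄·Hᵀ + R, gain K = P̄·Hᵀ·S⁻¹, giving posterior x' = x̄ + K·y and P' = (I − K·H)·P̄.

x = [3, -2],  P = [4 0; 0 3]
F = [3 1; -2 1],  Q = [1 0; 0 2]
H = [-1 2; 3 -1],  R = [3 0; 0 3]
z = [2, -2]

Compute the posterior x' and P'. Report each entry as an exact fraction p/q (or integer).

x' = [-2725/4043, 1095/4043]
P' = [2115/4043 1932/4043; 1932/4043 4053/4043]

x̄ = F·x = [7, -8]
P̄ = F·P·Fᵀ + Q = [40 -21; -21 21]
y = z − H·x̄ = [25, -31]
S = H·P̄·Hᵀ + R = [211 -309; -309 510]
K = P̄·Hᵀ·S⁻¹ = [583/4043 1471/4043; 2058/4043 581/4043]
x' = x̄ + K·y = [-2725/4043, 1095/4043]
P' = (I − K·H)·P̄ = [2115/4043 1932/4043; 1932/4043 4053/4043]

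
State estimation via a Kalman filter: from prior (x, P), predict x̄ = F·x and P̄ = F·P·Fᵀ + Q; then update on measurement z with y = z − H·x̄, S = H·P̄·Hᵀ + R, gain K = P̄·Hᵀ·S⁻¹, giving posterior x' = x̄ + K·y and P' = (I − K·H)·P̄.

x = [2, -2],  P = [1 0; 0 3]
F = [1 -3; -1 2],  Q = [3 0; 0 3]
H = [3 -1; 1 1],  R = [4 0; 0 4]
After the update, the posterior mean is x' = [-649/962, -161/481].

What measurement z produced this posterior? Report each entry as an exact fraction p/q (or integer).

z = [-2, -1]

x̄ = F·x = [8, -6]
P̄ = F·P·Fᵀ + Q = [31 -19; -19 16]
S = H·P̄·Hᵀ + R = [413 39; 39 13]
K = P̄·Hᵀ·S⁻¹ = [19/74 147/962; -8/37 201/481]
x' − x̄ = [-8345/962, 2725/481] = K·y
y = (KᵀK)⁻¹·Kᵀ·(x' − x̄) = [-32, -3]
z = y + H·x̄ = [-32, -3] + [30, 2] = [-2, -1]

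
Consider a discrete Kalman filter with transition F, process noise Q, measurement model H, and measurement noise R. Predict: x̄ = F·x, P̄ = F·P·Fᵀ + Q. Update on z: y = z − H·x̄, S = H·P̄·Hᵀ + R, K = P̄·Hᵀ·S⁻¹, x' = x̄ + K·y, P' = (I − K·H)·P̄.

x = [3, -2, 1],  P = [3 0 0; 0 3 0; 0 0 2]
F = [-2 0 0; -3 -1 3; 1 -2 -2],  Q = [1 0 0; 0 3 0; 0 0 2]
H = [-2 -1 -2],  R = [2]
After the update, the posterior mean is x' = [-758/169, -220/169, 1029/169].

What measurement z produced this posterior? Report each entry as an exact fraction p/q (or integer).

x̄ = F·x = [-6, -4, 5]
P̄ = F·P·Fᵀ + Q = [13 18 -6; 18 51 -15; -6 -15 25]
S = H·P̄·Hᵀ + R = [169]
K = P̄·Hᵀ·S⁻¹ = [-32/169; -57/169; -23/169]
x' − x̄ = [256/169, 456/169, 184/169] = K·y
y = (KᵀK)⁻¹·Kᵀ·(x' − x̄) = [-8]
z = y + H·x̄ = [-8] + [6] = [-2]

z = [-2]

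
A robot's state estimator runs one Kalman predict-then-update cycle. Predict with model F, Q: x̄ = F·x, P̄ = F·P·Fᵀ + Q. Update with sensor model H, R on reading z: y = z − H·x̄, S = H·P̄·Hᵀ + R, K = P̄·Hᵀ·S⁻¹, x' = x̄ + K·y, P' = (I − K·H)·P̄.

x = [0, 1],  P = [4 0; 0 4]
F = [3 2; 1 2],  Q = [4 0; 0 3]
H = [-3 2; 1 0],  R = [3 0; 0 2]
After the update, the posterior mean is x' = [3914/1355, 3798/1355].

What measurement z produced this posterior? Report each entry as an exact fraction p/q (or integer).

x̄ = F·x = [2, 2]
P̄ = F·P·Fᵀ + Q = [56 28; 28 23]
S = H·P̄·Hᵀ + R = [263 -112; -112 58]
K = P̄·Hᵀ·S⁻¹ = [-112/1355 1092/1355; 466/1355 1554/1355]
x' − x̄ = [1204/1355, 1088/1355] = K·y
y = (KᵀK)⁻¹·Kᵀ·(x' − x̄) = [-1, 1]
z = y + H·x̄ = [-1, 1] + [-2, 2] = [-3, 3]

z = [-3, 3]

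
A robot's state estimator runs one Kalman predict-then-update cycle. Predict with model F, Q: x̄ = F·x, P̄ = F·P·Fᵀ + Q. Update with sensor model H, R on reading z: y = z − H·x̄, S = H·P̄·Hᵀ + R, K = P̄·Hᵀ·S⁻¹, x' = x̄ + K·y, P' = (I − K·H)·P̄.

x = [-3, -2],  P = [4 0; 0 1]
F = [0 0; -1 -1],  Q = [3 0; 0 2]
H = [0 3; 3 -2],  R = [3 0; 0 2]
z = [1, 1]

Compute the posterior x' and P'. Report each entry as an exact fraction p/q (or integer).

x̄ = F·x = [0, 5]
P̄ = F·P·Fᵀ + Q = [3 0; 0 7]
y = z − H·x̄ = [-14, 11]
S = H·P̄·Hᵀ + R = [66 -42; -42 57]
K = P̄·Hᵀ·S⁻¹ = [7/37 11/37; 203/666 -7/333]
x' = x̄ + K·y = [23/37, 167/333]
P' = (I − K·H)·P̄ = [12/37 7/37; 7/37 203/666]

x' = [23/37, 167/333]
P' = [12/37 7/37; 7/37 203/666]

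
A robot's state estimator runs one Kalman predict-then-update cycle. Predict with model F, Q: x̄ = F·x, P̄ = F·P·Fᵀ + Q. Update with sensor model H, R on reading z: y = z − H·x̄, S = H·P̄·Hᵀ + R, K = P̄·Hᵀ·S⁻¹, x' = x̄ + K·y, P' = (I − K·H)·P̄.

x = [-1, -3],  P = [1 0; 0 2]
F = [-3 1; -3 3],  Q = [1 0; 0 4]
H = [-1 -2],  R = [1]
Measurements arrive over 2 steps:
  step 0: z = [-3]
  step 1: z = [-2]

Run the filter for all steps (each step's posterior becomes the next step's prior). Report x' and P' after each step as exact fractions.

step 0: x̄ = F·x = [0, -6]
step 0: P̄ = F·P·Fᵀ + Q = [12 15; 15 31]
step 0: y = z − H·x̄ = [-15]
step 0: S = H·P̄·Hᵀ + R = [197]
step 0: K = P̄·Hᵀ·S⁻¹ = [-42/197; -77/197]
step 0: x' = x̄ + K·y = [630/197, -27/197]
step 0: P' = (I − K·H)·P̄ = [600/197 -279/197; -279/197 178/197]
step 1: x̄ = F·x = [-1917/197, -1971/197]
step 1: P̄ = F·P·Fᵀ + Q = [7449/197 9282/197; 9282/197 12812/197]
step 1: y = z − H·x̄ = [-6253/197]
step 1: S = H·P̄·Hᵀ + R = [96022/197]
step 1: K = P̄·Hᵀ·S⁻¹ = [-26013/96022; -17453/48011]
step 1: x' = x̄ + K·y = [-108705/96022, 73624/48011]
step 1: P' = (I − K·H)·P̄ = [195897/96022 -42471/48011; -42471/48011 29962/48011]

step 0: x' = [630/197, -27/197], P' = [600/197 -279/197; -279/197 178/197]
step 1: x' = [-108705/96022, 73624/48011], P' = [195897/96022 -42471/48011; -42471/48011 29962/48011]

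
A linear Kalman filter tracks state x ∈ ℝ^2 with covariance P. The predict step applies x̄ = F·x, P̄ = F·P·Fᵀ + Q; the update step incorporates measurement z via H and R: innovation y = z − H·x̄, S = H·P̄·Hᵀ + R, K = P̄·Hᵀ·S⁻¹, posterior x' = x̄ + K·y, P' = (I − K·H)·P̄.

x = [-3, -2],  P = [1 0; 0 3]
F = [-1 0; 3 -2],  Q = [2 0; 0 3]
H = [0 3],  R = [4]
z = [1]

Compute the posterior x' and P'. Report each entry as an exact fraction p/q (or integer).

x̄ = F·x = [3, -5]
P̄ = F·P·Fᵀ + Q = [3 -3; -3 24]
y = z − H·x̄ = [16]
S = H·P̄·Hᵀ + R = [220]
K = P̄·Hᵀ·S⁻¹ = [-9/220; 18/55]
x' = x̄ + K·y = [129/55, 13/55]
P' = (I − K·H)·P̄ = [579/220 -3/55; -3/55 24/55]

x' = [129/55, 13/55]
P' = [579/220 -3/55; -3/55 24/55]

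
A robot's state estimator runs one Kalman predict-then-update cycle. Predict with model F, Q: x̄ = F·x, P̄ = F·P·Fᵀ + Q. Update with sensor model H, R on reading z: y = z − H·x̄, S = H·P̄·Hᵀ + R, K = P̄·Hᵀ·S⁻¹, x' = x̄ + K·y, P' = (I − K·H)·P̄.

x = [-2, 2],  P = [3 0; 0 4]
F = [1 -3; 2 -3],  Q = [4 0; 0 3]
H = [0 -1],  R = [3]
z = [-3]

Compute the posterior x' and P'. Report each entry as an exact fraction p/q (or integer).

x̄ = F·x = [-8, -10]
P̄ = F·P·Fᵀ + Q = [43 42; 42 51]
y = z − H·x̄ = [-13]
S = H·P̄·Hᵀ + R = [54]
K = P̄·Hᵀ·S⁻¹ = [-7/9; -17/18]
x' = x̄ + K·y = [19/9, 41/18]
P' = (I − K·H)·P̄ = [31/3 7/3; 7/3 17/6]

x' = [19/9, 41/18]
P' = [31/3 7/3; 7/3 17/6]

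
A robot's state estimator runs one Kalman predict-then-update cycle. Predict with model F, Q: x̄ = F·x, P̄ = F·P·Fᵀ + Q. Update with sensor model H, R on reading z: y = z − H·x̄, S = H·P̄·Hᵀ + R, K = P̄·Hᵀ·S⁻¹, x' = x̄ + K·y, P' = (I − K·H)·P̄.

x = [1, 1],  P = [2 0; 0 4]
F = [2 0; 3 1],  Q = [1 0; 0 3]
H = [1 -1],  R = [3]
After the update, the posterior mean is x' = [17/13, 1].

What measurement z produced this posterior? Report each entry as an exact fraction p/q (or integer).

x̄ = F·x = [2, 4]
P̄ = F·P·Fᵀ + Q = [9 12; 12 25]
S = H·P̄·Hᵀ + R = [13]
K = P̄·Hᵀ·S⁻¹ = [-3/13; -1]
x' − x̄ = [-9/13, -3] = K·y
y = (KᵀK)⁻¹·Kᵀ·(x' − x̄) = [3]
z = y + H·x̄ = [3] + [-2] = [1]

z = [1]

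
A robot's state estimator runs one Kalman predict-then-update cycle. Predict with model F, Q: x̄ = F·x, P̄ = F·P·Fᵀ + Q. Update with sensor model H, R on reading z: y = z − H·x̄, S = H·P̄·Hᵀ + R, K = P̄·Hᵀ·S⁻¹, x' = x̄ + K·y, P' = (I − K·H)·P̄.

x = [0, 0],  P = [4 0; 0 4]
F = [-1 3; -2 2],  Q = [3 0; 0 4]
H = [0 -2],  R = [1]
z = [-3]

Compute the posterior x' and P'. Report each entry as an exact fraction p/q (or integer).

x' = [192/145, 216/145]
P' = [2139/145 32/145; 32/145 36/145]

x̄ = F·x = [0, 0]
P̄ = F·P·Fᵀ + Q = [43 32; 32 36]
y = z − H·x̄ = [-3]
S = H·P̄·Hᵀ + R = [145]
K = P̄·Hᵀ·S⁻¹ = [-64/145; -72/145]
x' = x̄ + K·y = [192/145, 216/145]
P' = (I − K·H)·P̄ = [2139/145 32/145; 32/145 36/145]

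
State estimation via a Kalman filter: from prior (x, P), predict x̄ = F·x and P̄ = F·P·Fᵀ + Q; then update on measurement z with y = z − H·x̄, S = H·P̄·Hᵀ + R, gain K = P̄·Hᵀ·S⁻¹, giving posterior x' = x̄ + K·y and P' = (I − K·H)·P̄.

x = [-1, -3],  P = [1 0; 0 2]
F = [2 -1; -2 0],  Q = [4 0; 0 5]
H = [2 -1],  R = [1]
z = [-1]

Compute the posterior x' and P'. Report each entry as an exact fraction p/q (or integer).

x̄ = F·x = [1, 2]
P̄ = F·P·Fᵀ + Q = [10 -4; -4 9]
y = z − H·x̄ = [-1]
S = H·P̄·Hᵀ + R = [66]
K = P̄·Hᵀ·S⁻¹ = [4/11; -17/66]
x' = x̄ + K·y = [7/11, 149/66]
P' = (I − K·H)·P̄ = [14/11 24/11; 24/11 305/66]

x' = [7/11, 149/66]
P' = [14/11 24/11; 24/11 305/66]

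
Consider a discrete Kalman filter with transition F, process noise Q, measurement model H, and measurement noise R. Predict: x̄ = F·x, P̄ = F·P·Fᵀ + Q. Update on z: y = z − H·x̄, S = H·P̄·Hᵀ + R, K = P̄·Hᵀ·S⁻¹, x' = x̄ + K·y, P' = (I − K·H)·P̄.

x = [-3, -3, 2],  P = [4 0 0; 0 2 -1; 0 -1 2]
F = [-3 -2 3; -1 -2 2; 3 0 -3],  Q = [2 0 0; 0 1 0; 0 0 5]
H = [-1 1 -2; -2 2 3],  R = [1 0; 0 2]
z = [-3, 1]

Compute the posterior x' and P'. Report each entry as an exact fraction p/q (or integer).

x' = [48304/8931, 80123/17862, 8470/8931]
P' = [116210/8931 114665/8931 -574/8931; 114665/8931 232045/17862 -883/8931; -574/8931 -883/8931 1076/8931]

x̄ = F·x = [21, 13, -15]
P̄ = F·P·Fᵀ + Q = [76 42 -60; 42 29 -30; -60 -30 59]
y = z − H·x̄ = [-25, 62]
S = H·P̄·Hᵀ + R = [138 -342; -342 977]
K = P̄·Hᵀ·S⁻¹ = [-397/8931 -802/2977; 6247/17862 11/2977; -2461/8931 435/2977]
x' = x̄ + K·y = [48304/8931, 80123/17862, 8470/8931]
P' = (I − K·H)·P̄ = [116210/8931 114665/8931 -574/8931; 114665/8931 232045/17862 -883/8931; -574/8931 -883/8931 1076/8931]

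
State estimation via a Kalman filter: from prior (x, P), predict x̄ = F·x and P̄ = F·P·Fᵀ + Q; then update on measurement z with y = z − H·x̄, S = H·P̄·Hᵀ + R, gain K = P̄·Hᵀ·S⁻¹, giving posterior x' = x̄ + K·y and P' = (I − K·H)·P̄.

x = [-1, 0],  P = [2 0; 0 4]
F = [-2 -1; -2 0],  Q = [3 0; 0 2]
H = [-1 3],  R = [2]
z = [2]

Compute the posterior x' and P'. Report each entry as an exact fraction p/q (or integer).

x̄ = F·x = [2, 2]
P̄ = F·P·Fᵀ + Q = [15 8; 8 10]
y = z − H·x̄ = [-2]
S = H·P̄·Hᵀ + R = [59]
K = P̄·Hᵀ·S⁻¹ = [9/59; 22/59]
x' = x̄ + K·y = [100/59, 74/59]
P' = (I − K·H)·P̄ = [804/59 274/59; 274/59 106/59]

x' = [100/59, 74/59]
P' = [804/59 274/59; 274/59 106/59]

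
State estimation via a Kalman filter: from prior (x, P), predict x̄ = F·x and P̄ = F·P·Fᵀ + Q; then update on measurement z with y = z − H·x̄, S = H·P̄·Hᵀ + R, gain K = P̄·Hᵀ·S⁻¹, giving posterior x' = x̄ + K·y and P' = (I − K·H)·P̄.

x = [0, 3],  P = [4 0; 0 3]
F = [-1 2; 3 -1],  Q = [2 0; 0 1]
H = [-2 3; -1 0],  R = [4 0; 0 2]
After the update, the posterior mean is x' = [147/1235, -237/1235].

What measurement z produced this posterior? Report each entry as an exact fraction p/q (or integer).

x̄ = F·x = [6, -3]
P̄ = F·P·Fᵀ + Q = [18 -18; -18 40]
S = H·P̄·Hᵀ + R = [652 90; 90 20]
K = P̄·Hᵀ·S⁻¹ = [-9/247 -909/1235; 75/247 -576/1235]
x' − x̄ = [-7263/1235, 3468/1235] = K·y
y = (KᵀK)⁻¹·Kᵀ·(x' − x̄) = [20, 7]
z = y + H·x̄ = [20, 7] + [-21, -6] = [-1, 1]

z = [-1, 1]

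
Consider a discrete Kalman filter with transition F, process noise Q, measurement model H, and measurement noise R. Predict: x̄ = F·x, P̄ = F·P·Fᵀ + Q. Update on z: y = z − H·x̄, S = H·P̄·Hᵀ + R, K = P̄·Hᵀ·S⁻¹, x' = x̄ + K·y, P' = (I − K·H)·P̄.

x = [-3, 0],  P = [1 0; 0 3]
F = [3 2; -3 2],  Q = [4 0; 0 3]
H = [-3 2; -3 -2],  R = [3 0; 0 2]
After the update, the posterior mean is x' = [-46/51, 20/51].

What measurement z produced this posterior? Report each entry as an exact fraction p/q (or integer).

x̄ = F·x = [-9, 9]
P̄ = F·P·Fᵀ + Q = [25 3; 3 24]
S = H·P̄·Hᵀ + R = [288 129; 129 359]
K = P̄·Hᵀ·S⁻¹ = [-682/4131 -229/1377; 7118/28917 -2383/9639]
x' − x̄ = [413/51, -439/51] = K·y
y = (KᵀK)⁻¹·Kᵀ·(x' − x̄) = [-42, -7]
z = y + H·x̄ = [-42, -7] + [45, 9] = [3, 2]

z = [3, 2]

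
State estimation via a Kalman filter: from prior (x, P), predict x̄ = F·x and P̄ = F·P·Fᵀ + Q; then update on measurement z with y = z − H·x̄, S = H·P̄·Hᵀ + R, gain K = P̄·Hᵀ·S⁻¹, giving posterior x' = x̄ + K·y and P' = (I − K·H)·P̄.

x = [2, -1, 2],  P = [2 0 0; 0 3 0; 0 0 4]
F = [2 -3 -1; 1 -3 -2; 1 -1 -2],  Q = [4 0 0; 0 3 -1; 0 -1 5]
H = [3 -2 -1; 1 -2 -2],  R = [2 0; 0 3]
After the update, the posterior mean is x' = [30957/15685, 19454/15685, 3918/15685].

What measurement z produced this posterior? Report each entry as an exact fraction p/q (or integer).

z = [3, -1]

x̄ = F·x = [5, 1, -1]
P̄ = F·P·Fᵀ + Q = [43 39 21; 39 48 26; 21 26 26]
S = H·P̄·Hᵀ + R = [117 70; 70 310]
K = P̄·Hᵀ·S⁻¹ = [1469/3137 -11109/31370; 608/3137 -12403/31370; 116/3137 -8661/31370]
x' − x̄ = [-47468/15685, 3769/15685, 19603/15685] = K·y
y = (KᵀK)⁻¹·Kᵀ·(x' − x̄) = [-11, -6]
z = y + H·x̄ = [-11, -6] + [14, 5] = [3, -1]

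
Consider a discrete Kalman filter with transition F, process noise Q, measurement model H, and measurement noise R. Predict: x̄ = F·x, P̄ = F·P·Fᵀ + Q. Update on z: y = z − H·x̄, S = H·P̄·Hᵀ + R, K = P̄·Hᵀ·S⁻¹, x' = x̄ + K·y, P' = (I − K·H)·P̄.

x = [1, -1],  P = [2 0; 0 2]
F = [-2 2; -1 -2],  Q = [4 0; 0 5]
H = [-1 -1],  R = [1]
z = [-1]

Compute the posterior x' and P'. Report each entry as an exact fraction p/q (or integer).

x̄ = F·x = [-4, 1]
P̄ = F·P·Fᵀ + Q = [20 -4; -4 15]
y = z − H·x̄ = [-4]
S = H·P̄·Hᵀ + R = [28]
K = P̄·Hᵀ·S⁻¹ = [-4/7; -11/28]
x' = x̄ + K·y = [-12/7, 18/7]
P' = (I − K·H)·P̄ = [76/7 -72/7; -72/7 299/28]

x' = [-12/7, 18/7]
P' = [76/7 -72/7; -72/7 299/28]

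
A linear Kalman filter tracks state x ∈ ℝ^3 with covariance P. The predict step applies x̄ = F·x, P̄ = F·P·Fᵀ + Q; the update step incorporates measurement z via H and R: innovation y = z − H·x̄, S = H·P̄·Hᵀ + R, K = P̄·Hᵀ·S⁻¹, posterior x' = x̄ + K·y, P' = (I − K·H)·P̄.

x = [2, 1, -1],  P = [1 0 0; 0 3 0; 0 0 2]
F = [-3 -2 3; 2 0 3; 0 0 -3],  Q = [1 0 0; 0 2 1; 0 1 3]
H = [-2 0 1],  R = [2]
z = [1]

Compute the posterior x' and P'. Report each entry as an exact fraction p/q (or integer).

x̄ = F·x = [-11, 1, 3]
P̄ = F·P·Fᵀ + Q = [40 12 -18; 12 24 -17; -18 -17 21]
y = z − H·x̄ = [-24]
S = H·P̄·Hᵀ + R = [255]
K = P̄·Hᵀ·S⁻¹ = [-98/255; -41/255; 19/85]
x' = x̄ + K·y = [-151/85, 413/85, -201/85]
P' = (I − K·H)·P̄ = [596/255 -958/255 332/85; -958/255 4439/255 -666/85; 332/85 -666/85 702/85]

x' = [-151/85, 413/85, -201/85]
P' = [596/255 -958/255 332/85; -958/255 4439/255 -666/85; 332/85 -666/85 702/85]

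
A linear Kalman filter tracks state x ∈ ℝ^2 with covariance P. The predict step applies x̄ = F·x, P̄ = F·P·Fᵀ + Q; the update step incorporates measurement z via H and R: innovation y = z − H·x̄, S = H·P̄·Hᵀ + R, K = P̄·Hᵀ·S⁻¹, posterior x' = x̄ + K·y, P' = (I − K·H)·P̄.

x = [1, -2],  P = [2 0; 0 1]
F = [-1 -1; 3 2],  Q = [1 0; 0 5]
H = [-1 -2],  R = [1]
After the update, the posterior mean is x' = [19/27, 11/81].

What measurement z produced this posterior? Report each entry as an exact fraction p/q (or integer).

x̄ = F·x = [1, -1]
P̄ = F·P·Fᵀ + Q = [4 -8; -8 27]
S = H·P̄·Hᵀ + R = [81]
K = P̄·Hᵀ·S⁻¹ = [4/27; -46/81]
x' − x̄ = [-8/27, 92/81] = K·y
y = (KᵀK)⁻¹·Kᵀ·(x' − x̄) = [-2]
z = y + H·x̄ = [-2] + [1] = [-1]

z = [-1]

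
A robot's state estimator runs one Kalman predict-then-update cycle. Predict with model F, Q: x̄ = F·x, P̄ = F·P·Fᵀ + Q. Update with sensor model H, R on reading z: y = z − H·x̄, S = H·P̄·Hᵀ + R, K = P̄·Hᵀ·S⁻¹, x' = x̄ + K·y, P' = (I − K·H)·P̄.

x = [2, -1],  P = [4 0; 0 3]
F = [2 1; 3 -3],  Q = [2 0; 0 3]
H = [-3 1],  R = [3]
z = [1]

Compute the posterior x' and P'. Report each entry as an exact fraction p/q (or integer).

x̄ = F·x = [3, 9]
P̄ = F·P·Fᵀ + Q = [21 15; 15 66]
y = z − H·x̄ = [1]
S = H·P̄·Hᵀ + R = [168]
K = P̄·Hᵀ·S⁻¹ = [-2/7; 1/8]
x' = x̄ + K·y = [19/7, 73/8]
P' = (I − K·H)·P̄ = [51/7 21; 21 507/8]

x' = [19/7, 73/8]
P' = [51/7 21; 21 507/8]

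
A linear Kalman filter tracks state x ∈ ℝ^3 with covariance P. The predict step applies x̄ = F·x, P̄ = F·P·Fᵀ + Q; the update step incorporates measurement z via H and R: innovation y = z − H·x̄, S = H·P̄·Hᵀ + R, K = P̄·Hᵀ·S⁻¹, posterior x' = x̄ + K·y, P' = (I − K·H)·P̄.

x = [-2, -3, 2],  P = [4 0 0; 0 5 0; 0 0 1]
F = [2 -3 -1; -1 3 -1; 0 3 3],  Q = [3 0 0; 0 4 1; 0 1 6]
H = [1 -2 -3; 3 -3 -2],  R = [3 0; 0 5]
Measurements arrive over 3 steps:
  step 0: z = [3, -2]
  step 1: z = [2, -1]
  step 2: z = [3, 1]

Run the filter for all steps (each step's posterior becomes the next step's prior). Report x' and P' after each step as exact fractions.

step 0: x' = [-413957/107614, -176975/53807, -1229/107614], P' = [154727/53807 320165/107614 -89629/107614; 320165/107614 257930/53807 -245645/107614; -89629/107614 -245645/107614 90307/53807]
step 1: x' = [-392702329/995780478, 9207361915/6970463346, -6439767412/3485231673], P' = [131159813/71127177 870685033/497890239 -191349938/497890239; 870685033/497890239 11571308222/3485231673 -6022639519/3485231673; -191349938/497890239 -6022639519/3485231673 5080606457/3485231673]
step 2: x' = [4759488904619/27298296710688, 33748972217371/27298296710688, -25399662033571/13649148355344], P' = [99637110901517/54596593421376 94432109459533/54596593421376 -10430850536797/27298296710688; 94432109459533/54596593421376 180023424525197/54596593421376 -47015750194013/27298296710688; -10430850536797/27298296710688 -47015750194013/27298296710688 19846405626077/13649148355344]

step 0: x̄ = F·x = [3, -9, -3]
step 0: P̄ = F·P·Fᵀ + Q = [65 -52 -48; -52 54 43; -48 43 60]
step 0: y = z − H·x̄ = [-27, -44]
step 0: S = H·P̄·Hᵀ + R = [1836 2434; 2434 3344]
step 0: K = P̄·Hᵀ·S⁻¹ = [-20663/107614 29425/107614; 4230/53807 -19159/107614; -46727/107614 10682/53807]
step 0: x' = x̄ + K·y = [-413957/107614, -176975/53807, -1229/107614]
step 0: P' = (I − K·H)·P̄ = [154727/53807 320165/107614 -89629/107614; 320165/107614 257930/53807 -245645/107614; -89629/107614 -245645/107614 90307/53807]
step 1: x̄ = F·x = [235165/107614, -323332/53807, -1065537/107614]
step 1: P̄ = F·P·Fᵀ + Q = [713339/53807 -1054960/53807 -426813/53807; -1054960/53807 2468443/53807 1021517/53807; -426813/53807 1021517/53807 1246170/53807]
step 1: y = z − H·x̄ = [-2254938/53807, -4884175/107614]
step 1: S = H·P̄·Hᵀ + R = [41002984/53807 51896999/53807; 51896999/53807 70258993/53807]
step 1: K = P̄·Hᵀ·S⁻¹ = [-11866741/71127177 9545470/45262749; 48576064/497890239 -79713817/316839243; -215999519/497890239 70697399/316839243]
step 1: x' = x̄ + K·y = [-392702329/995780478, 9207361915/6970463346, -6439767412/3485231673]
step 1: P' = (I − K·H)·P̄ = [131159813/71127177 870685033/497890239 -191349938/497890239; 870685033/497890239 11571308222/3485231673 -6022639519/3485231673; -191349938/497890239 -6022639519/3485231673 5080606457/3485231673]
step 2: x̄ = F·x = [-963827787/331926826, 7208422812/1161743891, -3672172909/2323487782]
step 2: P̄ = F·P·Fᵀ + Q = [282107600/23709059 -2653439170/165963413 -884754531/165963413; -2653439170/165963413 42159434860/1161743891 13994437397/1161743891; -884754531/165963413 13994437397/1161743891 20790370269/1161743891]
step 2: y = z − H·x̄ = [15767215188/1161743891, 58470062363/2323487782]
step 2: S = H·P̄·Hᵀ + R = [652448811760/1161743891 836389100732/1161743891; 836389100732/1161743891 1169400530659/1161743891]
step 2: K = P̄·Hᵀ·S⁻¹ = [-8880668265589/54596593421376 2866920323657/13649148355344; 5493253857739/54596593421376 -3435547221047/13649148355344; -11825927968411/27298296710688 1518453823367/6824574177672]
step 2: x' = x̄ + K·y = [4759488904619/27298296710688, 33748972217371/27298296710688, -25399662033571/13649148355344]
step 2: P' = (I − K·H)·P̄ = [99637110901517/54596593421376 94432109459533/54596593421376 -10430850536797/27298296710688; 94432109459533/54596593421376 180023424525197/54596593421376 -47015750194013/27298296710688; -10430850536797/27298296710688 -47015750194013/27298296710688 19846405626077/13649148355344]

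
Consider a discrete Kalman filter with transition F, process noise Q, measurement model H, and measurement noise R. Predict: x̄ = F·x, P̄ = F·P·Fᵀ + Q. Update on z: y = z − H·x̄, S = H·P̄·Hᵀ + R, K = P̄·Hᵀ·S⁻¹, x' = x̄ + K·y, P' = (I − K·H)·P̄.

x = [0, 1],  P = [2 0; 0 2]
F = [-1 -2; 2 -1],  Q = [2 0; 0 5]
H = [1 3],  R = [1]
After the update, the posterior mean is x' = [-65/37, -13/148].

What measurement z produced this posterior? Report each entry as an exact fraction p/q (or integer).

z = [-2]

x̄ = F·x = [-2, -1]
P̄ = F·P·Fᵀ + Q = [12 0; 0 15]
S = H·P̄·Hᵀ + R = [148]
K = P̄·Hᵀ·S⁻¹ = [3/37; 45/148]
x' − x̄ = [9/37, 135/148] = K·y
y = (KᵀK)⁻¹·Kᵀ·(x' − x̄) = [3]
z = y + H·x̄ = [3] + [-5] = [-2]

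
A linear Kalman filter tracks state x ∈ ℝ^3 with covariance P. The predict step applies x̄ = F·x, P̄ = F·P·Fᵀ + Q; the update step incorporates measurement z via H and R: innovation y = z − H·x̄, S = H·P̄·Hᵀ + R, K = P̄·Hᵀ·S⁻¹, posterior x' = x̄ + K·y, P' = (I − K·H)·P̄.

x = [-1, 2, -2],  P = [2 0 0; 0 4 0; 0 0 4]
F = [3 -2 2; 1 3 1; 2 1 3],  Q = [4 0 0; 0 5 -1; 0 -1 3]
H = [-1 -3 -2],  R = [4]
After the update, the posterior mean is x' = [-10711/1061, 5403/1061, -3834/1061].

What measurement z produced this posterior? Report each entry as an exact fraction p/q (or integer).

z = [2]

x̄ = F·x = [-11, 3, -6]
P̄ = F·P·Fᵀ + Q = [54 -10 28; -10 47 27; 28 27 51]
S = H·P̄·Hᵀ + R = [1061]
K = P̄·Hᵀ·S⁻¹ = [-80/1061; -185/1061; -211/1061]
x' − x̄ = [960/1061, 2220/1061, 2532/1061] = K·y
y = (KᵀK)⁻¹·Kᵀ·(x' − x̄) = [-12]
z = y + H·x̄ = [-12] + [14] = [2]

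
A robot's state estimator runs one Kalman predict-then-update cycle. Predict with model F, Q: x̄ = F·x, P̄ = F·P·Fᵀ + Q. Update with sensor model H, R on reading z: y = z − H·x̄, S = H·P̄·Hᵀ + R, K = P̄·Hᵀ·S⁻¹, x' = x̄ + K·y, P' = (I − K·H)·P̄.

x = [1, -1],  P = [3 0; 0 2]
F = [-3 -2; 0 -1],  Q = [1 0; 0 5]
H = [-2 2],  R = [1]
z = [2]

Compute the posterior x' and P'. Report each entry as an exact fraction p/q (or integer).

x' = [-13/141, 43/47]
P' = [980/141 316/47; 316/47 317/47]

x̄ = F·x = [-1, 1]
P̄ = F·P·Fᵀ + Q = [36 4; 4 7]
y = z − H·x̄ = [-2]
S = H·P̄·Hᵀ + R = [141]
K = P̄·Hᵀ·S⁻¹ = [-64/141; 2/47]
x' = x̄ + K·y = [-13/141, 43/47]
P' = (I − K·H)·P̄ = [980/141 316/47; 316/47 317/47]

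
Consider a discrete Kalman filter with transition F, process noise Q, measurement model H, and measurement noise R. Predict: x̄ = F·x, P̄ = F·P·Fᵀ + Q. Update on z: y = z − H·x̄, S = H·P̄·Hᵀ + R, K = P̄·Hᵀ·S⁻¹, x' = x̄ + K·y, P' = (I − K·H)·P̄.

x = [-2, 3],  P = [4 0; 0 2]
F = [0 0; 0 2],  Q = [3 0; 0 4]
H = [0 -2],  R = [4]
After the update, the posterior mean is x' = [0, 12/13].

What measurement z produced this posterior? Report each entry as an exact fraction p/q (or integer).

x̄ = F·x = [0, 6]
P̄ = F·P·Fᵀ + Q = [3 0; 0 12]
S = H·P̄·Hᵀ + R = [52]
K = P̄·Hᵀ·S⁻¹ = [0; -6/13]
x' − x̄ = [0, -66/13] = K·y
y = (KᵀK)⁻¹·Kᵀ·(x' − x̄) = [11]
z = y + H·x̄ = [11] + [-12] = [-1]

z = [-1]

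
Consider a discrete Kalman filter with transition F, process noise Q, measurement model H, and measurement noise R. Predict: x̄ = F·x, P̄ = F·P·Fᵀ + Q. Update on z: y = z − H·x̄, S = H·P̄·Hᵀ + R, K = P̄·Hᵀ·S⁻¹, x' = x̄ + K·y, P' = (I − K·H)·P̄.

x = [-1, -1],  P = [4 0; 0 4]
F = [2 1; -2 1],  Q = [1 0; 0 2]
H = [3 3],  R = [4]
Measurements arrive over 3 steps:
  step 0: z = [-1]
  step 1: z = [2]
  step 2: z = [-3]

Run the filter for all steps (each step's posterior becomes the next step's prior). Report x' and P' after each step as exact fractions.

step 0: x' = [-78/35, 13/7], P' = [2946/175 -582/35; -582/35 118/7]
step 1: x' = [-27517/22325, 42827/22325], P' = [492452/111625 -514712/111625; -514712/111625 586272/111625]
step 2: x' = [20289468/24566167, -42696055/24566167], P' = [85609270/24566167 -88707986/24566167; -88707986/24566167 102526554/24566167]

step 0: x̄ = F·x = [-3, 1]
step 0: P̄ = F·P·Fᵀ + Q = [21 -12; -12 22]
step 0: y = z − H·x̄ = [5]
step 0: S = H·P̄·Hᵀ + R = [175]
step 0: K = P̄·Hᵀ·S⁻¹ = [27/175; 6/35]
step 0: x' = x̄ + K·y = [-78/35, 13/7]
step 0: P' = (I − K·H)·P̄ = [2946/175 -582/35; -582/35 118/7]
step 1: x̄ = F·x = [-13/5, 221/35]
step 1: P̄ = F·P·Fᵀ + Q = [467/25 -1262/25; -1262/25 26724/175]
step 1: y = z − H·x̄ = [-64/7]
step 1: S = H·P̄·Hᵀ + R = [4465/7]
step 1: K = P̄·Hᵀ·S⁻¹ = [-3339/22325; 10734/22325]
step 1: x' = x̄ + K·y = [-27517/22325, 42827/22325]
step 1: P' = (I − K·H)·P̄ = [492452/111625 -514712/111625; -514712/111625 586272/111625]
step 2: x̄ = F·x = [-12207/22325, 97861/22325]
step 2: P̄ = F·P·Fᵀ + Q = [608857/111625 -1383536/111625; -1383536/111625 4838178/111625]
step 2: y = z − H·x̄ = [-323937/22325]
step 2: S = H·P̄·Hᵀ + R = [24566167/111625]
step 2: K = P̄·Hᵀ·S⁻¹ = [-2324037/24566167; 10363926/24566167]
step 2: x' = x̄ + K·y = [20289468/24566167, -42696055/24566167]
step 2: P' = (I − K·H)·P̄ = [85609270/24566167 -88707986/24566167; -88707986/24566167 102526554/24566167]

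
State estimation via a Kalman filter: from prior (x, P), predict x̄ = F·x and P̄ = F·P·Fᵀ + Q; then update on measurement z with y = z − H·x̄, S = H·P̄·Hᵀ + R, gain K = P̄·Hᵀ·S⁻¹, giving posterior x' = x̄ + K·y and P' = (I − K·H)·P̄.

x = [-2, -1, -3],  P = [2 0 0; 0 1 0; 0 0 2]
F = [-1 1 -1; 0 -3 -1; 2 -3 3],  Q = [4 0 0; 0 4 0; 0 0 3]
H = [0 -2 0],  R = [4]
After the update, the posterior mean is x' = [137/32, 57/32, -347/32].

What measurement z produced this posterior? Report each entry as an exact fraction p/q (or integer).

z = [-3]

x̄ = F·x = [4, 6, -10]
P̄ = F·P·Fᵀ + Q = [9 -1 -13; -1 15 3; -13 3 38]
S = H·P̄·Hᵀ + R = [64]
K = P̄·Hᵀ·S⁻¹ = [1/32; -15/32; -3/32]
x' − x̄ = [9/32, -135/32, -27/32] = K·y
y = (KᵀK)⁻¹·Kᵀ·(x' − x̄) = [9]
z = y + H·x̄ = [9] + [-12] = [-3]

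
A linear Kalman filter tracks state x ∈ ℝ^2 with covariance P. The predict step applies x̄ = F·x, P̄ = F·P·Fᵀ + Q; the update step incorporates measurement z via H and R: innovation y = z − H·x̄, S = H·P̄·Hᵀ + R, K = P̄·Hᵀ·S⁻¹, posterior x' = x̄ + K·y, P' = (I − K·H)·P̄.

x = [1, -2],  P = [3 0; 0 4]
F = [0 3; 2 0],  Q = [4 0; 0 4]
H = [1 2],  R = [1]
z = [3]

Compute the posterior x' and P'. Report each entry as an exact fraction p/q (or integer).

x' = [-86/21, 74/21]
P' = [520/21 -256/21; -256/21 656/105]

x̄ = F·x = [-6, 2]
P̄ = F·P·Fᵀ + Q = [40 0; 0 16]
y = z − H·x̄ = [5]
S = H·P̄·Hᵀ + R = [105]
K = P̄·Hᵀ·S⁻¹ = [8/21; 32/105]
x' = x̄ + K·y = [-86/21, 74/21]
P' = (I − K·H)·P̄ = [520/21 -256/21; -256/21 656/105]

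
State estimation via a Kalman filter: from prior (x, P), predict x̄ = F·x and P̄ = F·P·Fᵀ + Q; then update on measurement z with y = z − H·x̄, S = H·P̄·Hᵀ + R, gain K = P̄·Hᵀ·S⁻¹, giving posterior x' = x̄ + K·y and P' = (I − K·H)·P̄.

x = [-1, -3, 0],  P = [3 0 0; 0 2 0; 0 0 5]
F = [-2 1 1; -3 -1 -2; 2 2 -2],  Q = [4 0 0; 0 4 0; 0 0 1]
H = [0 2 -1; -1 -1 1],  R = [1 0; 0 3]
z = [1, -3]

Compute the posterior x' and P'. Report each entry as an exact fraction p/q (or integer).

x' = [-14436/11575, -33577/11575, -80167/11575]
P' = [48727/11575 24814/11575 53069/11575; 24814/11575 43573/11575 79733/11575; 53069/11575 79733/11575 156043/11575]

x̄ = F·x = [-1, 6, -8]
P̄ = F·P·Fᵀ + Q = [23 6 -18; 6 53 -2; -18 -2 41]
y = z − H·x̄ = [-19, 10]
S = H·P̄·Hᵀ + R = [262 -183; -183 172]
K = P̄·Hᵀ·S⁻¹ = [-3441/11575 -6824/11575; 7413/11575 3782/11575; 3423/11575 7747/11575]
x' = x̄ + K·y = [-14436/11575, -33577/11575, -80167/11575]
P' = (I − K·H)·P̄ = [48727/11575 24814/11575 53069/11575; 24814/11575 43573/11575 79733/11575; 53069/11575 79733/11575 156043/11575]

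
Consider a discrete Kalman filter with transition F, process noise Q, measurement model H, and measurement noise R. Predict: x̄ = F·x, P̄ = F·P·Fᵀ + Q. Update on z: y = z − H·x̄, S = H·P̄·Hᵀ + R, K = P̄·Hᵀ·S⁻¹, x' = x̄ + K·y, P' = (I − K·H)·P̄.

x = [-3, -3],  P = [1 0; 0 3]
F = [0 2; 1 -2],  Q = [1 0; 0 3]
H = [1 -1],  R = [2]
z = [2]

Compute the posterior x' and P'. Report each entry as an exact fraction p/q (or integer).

x' = [-1, -13/5]
P' = [18/11 8/11; 8/11 96/55]

x̄ = F·x = [-6, 3]
P̄ = F·P·Fᵀ + Q = [13 -12; -12 16]
y = z − H·x̄ = [11]
S = H·P̄·Hᵀ + R = [55]
K = P̄·Hᵀ·S⁻¹ = [5/11; -28/55]
x' = x̄ + K·y = [-1, -13/5]
P' = (I − K·H)·P̄ = [18/11 8/11; 8/11 96/55]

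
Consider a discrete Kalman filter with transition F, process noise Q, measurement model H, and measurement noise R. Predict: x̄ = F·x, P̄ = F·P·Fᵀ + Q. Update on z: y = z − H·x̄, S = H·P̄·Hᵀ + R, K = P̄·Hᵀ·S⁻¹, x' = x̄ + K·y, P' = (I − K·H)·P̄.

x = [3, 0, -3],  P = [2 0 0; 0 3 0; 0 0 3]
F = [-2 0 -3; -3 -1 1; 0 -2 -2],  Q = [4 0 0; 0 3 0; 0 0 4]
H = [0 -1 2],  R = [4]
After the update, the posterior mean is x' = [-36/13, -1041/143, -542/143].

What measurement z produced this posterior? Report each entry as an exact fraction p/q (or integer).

z = [-1]

x̄ = F·x = [3, -12, 6]
P̄ = F·P·Fᵀ + Q = [39 3 18; 3 27 0; 18 0 28]
S = H·P̄·Hᵀ + R = [143]
K = P̄·Hᵀ·S⁻¹ = [3/13; -27/143; 56/143]
x' − x̄ = [-75/13, 675/143, -1400/143] = K·y
y = (KᵀK)⁻¹·Kᵀ·(x' − x̄) = [-25]
z = y + H·x̄ = [-25] + [24] = [-1]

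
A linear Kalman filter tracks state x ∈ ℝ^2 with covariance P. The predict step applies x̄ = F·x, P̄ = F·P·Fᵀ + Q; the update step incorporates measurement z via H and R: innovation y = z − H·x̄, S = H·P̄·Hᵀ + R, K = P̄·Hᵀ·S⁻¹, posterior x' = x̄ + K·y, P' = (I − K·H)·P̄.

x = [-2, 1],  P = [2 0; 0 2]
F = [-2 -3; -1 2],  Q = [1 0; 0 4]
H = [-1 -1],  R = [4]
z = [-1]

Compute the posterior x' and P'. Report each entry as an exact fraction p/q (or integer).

x' = [-47/29, 92/29]
P' = [422/29 -346/29; -346/29 370/29]

x̄ = F·x = [1, 4]
P̄ = F·P·Fᵀ + Q = [27 -8; -8 14]
y = z − H·x̄ = [4]
S = H·P̄·Hᵀ + R = [29]
K = P̄·Hᵀ·S⁻¹ = [-19/29; -6/29]
x' = x̄ + K·y = [-47/29, 92/29]
P' = (I − K·H)·P̄ = [422/29 -346/29; -346/29 370/29]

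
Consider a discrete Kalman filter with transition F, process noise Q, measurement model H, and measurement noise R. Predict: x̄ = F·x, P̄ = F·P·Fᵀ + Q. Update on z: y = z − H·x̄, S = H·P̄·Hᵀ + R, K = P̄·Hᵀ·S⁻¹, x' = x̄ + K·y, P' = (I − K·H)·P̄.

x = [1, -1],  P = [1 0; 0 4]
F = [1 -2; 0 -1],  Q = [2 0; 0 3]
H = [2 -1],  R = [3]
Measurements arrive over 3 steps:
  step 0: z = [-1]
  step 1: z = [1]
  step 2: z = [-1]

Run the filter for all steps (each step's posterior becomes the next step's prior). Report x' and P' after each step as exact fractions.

step 0: x̄ = F·x = [3, 1]
step 0: P̄ = F·P·Fᵀ + Q = [19 8; 8 7]
step 0: y = z − H·x̄ = [-6]
step 0: S = H·P̄·Hᵀ + R = [54]
step 0: K = P̄·Hᵀ·S⁻¹ = [5/9; 1/6]
step 0: x' = x̄ + K·y = [-1/3, 0]
step 0: P' = (I − K·H)·P̄ = [7/3 3; 3 11/2]
step 1: x̄ = F·x = [-1/3, 0]
step 1: P̄ = F·P·Fᵀ + Q = [43/3 8; 8 17/2]
step 1: y = z − H·x̄ = [5/3]
step 1: S = H·P̄·Hᵀ + R = [221/6]
step 1: K = P̄·Hᵀ·S⁻¹ = [124/221; 45/221]
step 1: x' = x̄ + K·y = [133/221, 75/221]
step 1: P' = (I − K·H)·P̄ = [605/221 838/221; 838/221 1541/221]
step 2: x̄ = F·x = [-1/13, -75/221]
step 2: P̄ = F·P·Fᵀ + Q = [227/13 132/13; 132/13 2204/221]
step 2: y = z − H·x̄ = [-262/221]
step 2: S = H·P̄·Hᵀ + R = [9327/221]
step 2: K = P̄·Hᵀ·S⁻¹ = [5474/9327; 2284/9327]
step 2: x' = x̄ + K·y = [-7207/9327, -5873/9327]
step 2: P' = (I − K·H)·P̄ = [27277/9327 38132/9327; 38132/9327 69412/9327]

step 0: x' = [-1/3, 0], P' = [7/3 3; 3 11/2]
step 1: x' = [133/221, 75/221], P' = [605/221 838/221; 838/221 1541/221]
step 2: x' = [-7207/9327, -5873/9327], P' = [27277/9327 38132/9327; 38132/9327 69412/9327]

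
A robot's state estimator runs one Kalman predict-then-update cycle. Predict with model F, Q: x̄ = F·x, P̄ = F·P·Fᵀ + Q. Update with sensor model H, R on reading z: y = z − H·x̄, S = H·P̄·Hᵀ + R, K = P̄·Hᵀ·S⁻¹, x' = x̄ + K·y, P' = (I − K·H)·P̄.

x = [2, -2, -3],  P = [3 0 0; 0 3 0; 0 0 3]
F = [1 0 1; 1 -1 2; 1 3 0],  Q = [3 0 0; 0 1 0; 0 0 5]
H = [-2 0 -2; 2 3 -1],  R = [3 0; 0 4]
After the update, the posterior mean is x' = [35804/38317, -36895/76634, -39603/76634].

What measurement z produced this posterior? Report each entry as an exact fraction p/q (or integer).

z = [-1, 1]

x̄ = F·x = [-1, -2, -4]
P̄ = F·P·Fᵀ + Q = [9 9 3; 9 19 -6; 3 -6 35]
S = H·P̄·Hᵀ + R = [203 10; 10 378]
K = P̄·Hᵀ·S⁻¹ = [-4746/38317 4383/38317; -1539/38317 16503/76634; -14129/38317 -8781/76634]
x' − x̄ = [74121/38317, 116373/76634, 266933/76634] = K·y
y = (KᵀK)⁻¹·Kᵀ·(x' − x̄) = [-11, 5]
z = y + H·x̄ = [-11, 5] + [10, -4] = [-1, 1]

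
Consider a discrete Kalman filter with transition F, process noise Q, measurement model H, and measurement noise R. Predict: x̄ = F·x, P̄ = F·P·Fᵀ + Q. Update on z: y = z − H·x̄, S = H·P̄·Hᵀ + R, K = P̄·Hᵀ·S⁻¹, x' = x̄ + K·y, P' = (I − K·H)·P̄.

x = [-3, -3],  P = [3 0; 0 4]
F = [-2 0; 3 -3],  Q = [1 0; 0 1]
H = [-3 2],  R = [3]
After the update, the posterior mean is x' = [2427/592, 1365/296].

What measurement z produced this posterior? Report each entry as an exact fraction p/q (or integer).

x̄ = F·x = [6, 0]
P̄ = F·P·Fᵀ + Q = [13 -18; -18 64]
S = H·P̄·Hᵀ + R = [592]
K = P̄·Hᵀ·S⁻¹ = [-75/592; 91/296]
x' − x̄ = [-1125/592, 1365/296] = K·y
y = (KᵀK)⁻¹·Kᵀ·(x' − x̄) = [15]
z = y + H·x̄ = [15] + [-18] = [-3]

z = [-3]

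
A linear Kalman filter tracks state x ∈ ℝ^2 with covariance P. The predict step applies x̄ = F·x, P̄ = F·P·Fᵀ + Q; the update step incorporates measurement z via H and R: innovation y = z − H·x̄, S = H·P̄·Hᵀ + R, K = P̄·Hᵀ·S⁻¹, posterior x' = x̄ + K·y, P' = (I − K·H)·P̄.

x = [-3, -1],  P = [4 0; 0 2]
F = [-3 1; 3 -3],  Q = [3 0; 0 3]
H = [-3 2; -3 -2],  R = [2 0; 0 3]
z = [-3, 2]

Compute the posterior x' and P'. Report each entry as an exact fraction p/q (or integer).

x' = [6709/28669, -33338/28669]
P' = [3902/28669 1062/28669; 1062/28669 8709/28669]

x̄ = F·x = [8, -6]
P̄ = F·P·Fᵀ + Q = [41 -42; -42 57]
y = z − H·x̄ = [33, 14]
S = H·P̄·Hᵀ + R = [1103 141; 141 96]
K = P̄·Hᵀ·S⁻¹ = [-4791/28669 -4610/28669; 7116/28669 -6868/28669]
x' = x̄ + K·y = [6709/28669, -33338/28669]
P' = (I − K·H)·P̄ = [3902/28669 1062/28669; 1062/28669 8709/28669]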